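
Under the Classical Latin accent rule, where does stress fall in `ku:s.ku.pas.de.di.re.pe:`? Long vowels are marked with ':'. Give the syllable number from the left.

5

Classical Latin: stress the penult if heavy (long vowel or closed), else the antepenult.
Weights: 5 di L, 6 re L, 7 pe: H.
The penult (syllable 6, re) is light, so stress falls on the antepenult (syllable 5, di).
Stress on syllable 5: ku:s.ku.pas.de.ˈdi.re.pe:.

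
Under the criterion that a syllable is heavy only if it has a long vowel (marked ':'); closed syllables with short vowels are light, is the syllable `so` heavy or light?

light

`so`: short vowel, open (no coda). Short vowel → light.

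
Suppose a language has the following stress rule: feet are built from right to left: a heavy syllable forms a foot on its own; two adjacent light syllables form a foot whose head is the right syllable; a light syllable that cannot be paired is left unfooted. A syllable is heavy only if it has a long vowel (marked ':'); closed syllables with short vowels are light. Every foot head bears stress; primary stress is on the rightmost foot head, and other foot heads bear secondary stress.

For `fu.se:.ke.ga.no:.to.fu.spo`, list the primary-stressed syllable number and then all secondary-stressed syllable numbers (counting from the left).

primary 8, secondary 2, 4, 5

Weights: 1 fu L, 2 se: H, 3 ke L, 4 ga L, 5 no: H, 6 to L, 7 fu L, 8 spo L.
Parse right to left (heavy = foot alone; LL = one foot; stranded L unfooted): fu (ˈse:) (ke.ˈga) (ˈno:) to (fu.ˈspo).
Foot heads: 2, 4, 5, 8.
Primary stress on the rightmost head = syllable 8.
Secondary stress on 2, 4, 5: fu.ˌse:.ke.ˌga.ˌno:.to.fu.ˈspo.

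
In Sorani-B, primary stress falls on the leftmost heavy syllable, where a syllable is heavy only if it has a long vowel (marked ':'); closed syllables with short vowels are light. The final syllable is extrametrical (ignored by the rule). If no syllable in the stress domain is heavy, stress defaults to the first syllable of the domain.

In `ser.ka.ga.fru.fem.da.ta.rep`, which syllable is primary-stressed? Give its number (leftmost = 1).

The final syllable (8, rep) is extrametrical; the stress domain is syllables 1–7.
Weights: 1 ser L, 2 ka L, 3 ga L, 4 fru L, 5 fem L, 6 da L, 7 ta L.
No heavy syllable in the domain; default to the first syllable of the domain = syllable 1.
Primary stress: syllable 1 → ˈser.ka.ga.fru.fem.da.ta.rep.

1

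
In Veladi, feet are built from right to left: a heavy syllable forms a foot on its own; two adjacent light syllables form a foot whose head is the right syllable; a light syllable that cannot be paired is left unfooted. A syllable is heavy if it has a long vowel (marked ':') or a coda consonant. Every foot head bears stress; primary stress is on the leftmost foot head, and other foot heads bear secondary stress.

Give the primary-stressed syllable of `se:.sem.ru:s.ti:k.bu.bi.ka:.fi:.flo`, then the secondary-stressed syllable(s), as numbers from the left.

Weights: 1 se: H, 2 sem H, 3 ru:s H, 4 ti:k H, 5 bu L, 6 bi L, 7 ka: H, 8 fi: H, 9 flo L.
Parse right to left (heavy = foot alone; LL = one foot; stranded L unfooted): (ˈse:) (ˈsem) (ˈru:s) (ˈti:k) (bu.ˈbi) (ˈka:) (ˈfi:) flo.
Foot heads: 1, 2, 3, 4, 6, 7, 8.
Primary stress on the leftmost head = syllable 1.
Secondary stress on 2, 3, 4, 6, 7, 8: ˈse:.ˌsem.ˌru:s.ˌti:k.bu.ˌbi.ˌka:.ˌfi:.flo.

primary 1, secondary 2, 3, 4, 6, 7, 8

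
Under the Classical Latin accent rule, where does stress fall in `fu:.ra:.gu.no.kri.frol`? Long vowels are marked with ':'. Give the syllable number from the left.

4

Classical Latin: stress the penult if heavy (long vowel or closed), else the antepenult.
Weights: 4 no L, 5 kri L, 6 frol H.
The penult (syllable 5, kri) is light, so stress falls on the antepenult (syllable 4, no).
Stress on syllable 4: fu:.ra:.gu.ˈno.kri.frol.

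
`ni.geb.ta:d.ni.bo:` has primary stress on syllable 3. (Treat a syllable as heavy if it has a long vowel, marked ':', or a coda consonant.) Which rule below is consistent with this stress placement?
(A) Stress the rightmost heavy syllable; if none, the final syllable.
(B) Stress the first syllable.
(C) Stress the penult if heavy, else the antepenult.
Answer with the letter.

Rule A → syllable 5 (observed: 3).
Rule B → syllable 1 (observed: 3).
Rule C → syllable 3 ✓.

C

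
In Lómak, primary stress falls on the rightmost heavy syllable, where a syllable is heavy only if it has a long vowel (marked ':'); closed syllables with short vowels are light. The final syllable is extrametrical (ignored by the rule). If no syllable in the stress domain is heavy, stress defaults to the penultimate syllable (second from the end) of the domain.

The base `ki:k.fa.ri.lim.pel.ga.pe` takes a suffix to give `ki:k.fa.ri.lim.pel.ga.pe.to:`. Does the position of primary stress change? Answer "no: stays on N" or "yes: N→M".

no: stays on 1

Base `ki:k.fa.ri.lim.pel.ga.pe` (7 syllables):
  The final syllable (7, pe) is extrametrical; the stress domain is syllables 1–6.
  Weights: 1 ki:k H, 2 fa L, 3 ri L, 4 lim L, 5 pel L, 6 ga L.
  Heavy syllables in the domain: 1. The rightmost is syllable 1 (ki:k).
  → primary stress on syllable 1.
Suffixed `ki:k.fa.ri.lim.pel.ga.pe.to:` (8 syllables):
  The final syllable (8, to:) is extrametrical; the stress domain is syllables 1–7.
  Weights: 1 ki:k H, 2 fa L, 3 ri L, 4 lim L, 5 pel L, 6 ga L, 7 pe L.
  Heavy syllables in the domain: 1. The rightmost is syllable 1 (ki:k).
  → primary stress on syllable 1.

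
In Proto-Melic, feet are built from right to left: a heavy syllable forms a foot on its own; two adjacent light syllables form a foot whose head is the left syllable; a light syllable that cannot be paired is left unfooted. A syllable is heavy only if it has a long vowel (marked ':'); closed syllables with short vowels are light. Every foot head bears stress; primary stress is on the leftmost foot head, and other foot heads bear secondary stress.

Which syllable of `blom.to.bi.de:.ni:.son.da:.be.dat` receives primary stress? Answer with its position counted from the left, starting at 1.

Weights: 1 blom L, 2 to L, 3 bi L, 4 de: H, 5 ni: H, 6 son L, 7 da: H, 8 be L, 9 dat L.
Parse right to left (heavy = foot alone; LL = one foot; stranded L unfooted): blom (ˈto.bi) (ˈde:) (ˈni:) son (ˈda:) (ˈbe.dat).
Foot heads: 2, 4, 5, 7, 8.
Primary stress on the leftmost head = syllable 2.
Primary stress: syllable 2 → blom.ˈto.bi.de:.ni:.son.da:.be.dat.

2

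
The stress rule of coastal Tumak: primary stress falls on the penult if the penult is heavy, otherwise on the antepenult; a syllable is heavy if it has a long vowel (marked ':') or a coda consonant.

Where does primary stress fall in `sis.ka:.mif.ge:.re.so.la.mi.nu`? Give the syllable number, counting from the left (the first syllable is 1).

7

Weights: 7 la L, 8 mi L, 9 nu L.
The penult (syllable 8, mi) is light, so stress falls on the antepenult (syllable 7, la).
Primary stress: syllable 7 → sis.ka:.mif.ge:.re.so.ˈla.mi.nu.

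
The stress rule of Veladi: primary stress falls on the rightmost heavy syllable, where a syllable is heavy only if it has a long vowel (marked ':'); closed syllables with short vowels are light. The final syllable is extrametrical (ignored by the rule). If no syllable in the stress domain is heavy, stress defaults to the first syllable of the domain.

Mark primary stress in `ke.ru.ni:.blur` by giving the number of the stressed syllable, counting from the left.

The final syllable (4, blur) is extrametrical; the stress domain is syllables 1–3.
Weights: 1 ke L, 2 ru L, 3 ni: H.
Heavy syllables in the domain: 3. The rightmost is syllable 3 (ni:).
Primary stress: syllable 3 → ke.ru.ˈni:.blur.

3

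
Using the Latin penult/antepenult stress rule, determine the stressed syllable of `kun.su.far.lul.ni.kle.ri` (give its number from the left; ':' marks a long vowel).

5

Classical Latin: stress the penult if heavy (long vowel or closed), else the antepenult.
Weights: 5 ni L, 6 kle L, 7 ri L.
The penult (syllable 6, kle) is light, so stress falls on the antepenult (syllable 5, ni).
Stress on syllable 5: kun.su.far.lul.ˈni.kle.ri.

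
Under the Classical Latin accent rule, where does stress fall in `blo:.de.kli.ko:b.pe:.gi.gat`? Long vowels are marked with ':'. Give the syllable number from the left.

5

Classical Latin: stress the penult if heavy (long vowel or closed), else the antepenult.
Weights: 5 pe: H, 6 gi L, 7 gat H.
The penult (syllable 6, gi) is light, so stress falls on the antepenult (syllable 5, pe:).
Stress on syllable 5: blo:.de.kli.ko:b.ˈpe:.gi.gat.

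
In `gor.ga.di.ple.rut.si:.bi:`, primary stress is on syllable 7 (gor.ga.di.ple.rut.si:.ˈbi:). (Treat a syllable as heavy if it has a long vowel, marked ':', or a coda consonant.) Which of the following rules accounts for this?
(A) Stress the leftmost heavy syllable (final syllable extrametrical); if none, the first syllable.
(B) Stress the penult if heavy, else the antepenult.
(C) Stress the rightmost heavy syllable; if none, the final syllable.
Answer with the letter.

Rule A → syllable 1 (observed: 7).
Rule B → syllable 6 (observed: 7).
Rule C → syllable 7 ✓.

C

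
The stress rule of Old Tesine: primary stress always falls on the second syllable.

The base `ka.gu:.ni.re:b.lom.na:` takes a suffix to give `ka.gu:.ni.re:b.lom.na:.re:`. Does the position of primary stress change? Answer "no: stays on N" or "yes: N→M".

Base `ka.gu:.ni.re:b.lom.na:` (6 syllables):
  The word has 6 syllables; the second syllable is syllable 2 (gu:).
  → primary stress on syllable 2.
Suffixed `ka.gu:.ni.re:b.lom.na:.re:` (7 syllables):
  The word has 7 syllables; the second syllable is syllable 2 (gu:).
  → primary stress on syllable 2.

no: stays on 2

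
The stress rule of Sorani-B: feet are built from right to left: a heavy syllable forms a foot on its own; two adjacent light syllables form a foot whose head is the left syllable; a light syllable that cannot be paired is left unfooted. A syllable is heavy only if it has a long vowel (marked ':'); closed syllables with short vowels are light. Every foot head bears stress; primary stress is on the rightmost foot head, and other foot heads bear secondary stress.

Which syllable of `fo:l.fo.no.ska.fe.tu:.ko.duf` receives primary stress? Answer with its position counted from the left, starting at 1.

Weights: 1 fo:l H, 2 fo L, 3 no L, 4 ska L, 5 fe L, 6 tu: H, 7 ko L, 8 duf L.
Parse right to left (heavy = foot alone; LL = one foot; stranded L unfooted): (ˈfo:l) (ˈfo.no) (ˈska.fe) (ˈtu:) (ˈko.duf).
Foot heads: 1, 2, 4, 6, 7.
Primary stress on the rightmost head = syllable 7.
Primary stress: syllable 7 → fo:l.fo.no.ska.fe.tu:.ˈko.duf.

7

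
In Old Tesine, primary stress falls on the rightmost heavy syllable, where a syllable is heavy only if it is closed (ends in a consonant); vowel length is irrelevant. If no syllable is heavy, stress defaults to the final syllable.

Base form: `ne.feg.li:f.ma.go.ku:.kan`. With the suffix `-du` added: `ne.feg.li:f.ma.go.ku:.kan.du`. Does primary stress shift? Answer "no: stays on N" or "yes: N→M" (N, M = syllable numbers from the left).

no: stays on 7

Base `ne.feg.li:f.ma.go.ku:.kan` (7 syllables):
  Weights: 1 ne L, 2 feg H, 3 li:f H, 4 ma L, 5 go L, 6 ku: L, 7 kan H.
  Heavy syllables in the domain: 2, 3, 7. The rightmost is syllable 7 (kan).
  → primary stress on syllable 7.
Suffixed `ne.feg.li:f.ma.go.ku:.kan.du` (8 syllables):
  Weights: 1 ne L, 2 feg H, 3 li:f H, 4 ma L, 5 go L, 6 ku: L, 7 kan H, 8 du L.
  Heavy syllables in the domain: 2, 3, 7. The rightmost is syllable 7 (kan).
  → primary stress on syllable 7.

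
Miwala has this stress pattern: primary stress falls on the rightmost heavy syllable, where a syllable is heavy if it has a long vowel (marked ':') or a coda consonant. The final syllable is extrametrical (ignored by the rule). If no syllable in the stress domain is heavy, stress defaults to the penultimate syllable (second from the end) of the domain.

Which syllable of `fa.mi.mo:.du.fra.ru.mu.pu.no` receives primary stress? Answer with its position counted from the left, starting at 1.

3

The final syllable (9, no) is extrametrical; the stress domain is syllables 1–8.
Weights: 1 fa L, 2 mi L, 3 mo: H, 4 du L, 5 fra L, 6 ru L, 7 mu L, 8 pu L.
Heavy syllables in the domain: 3. The rightmost is syllable 3 (mo:).
Primary stress: syllable 3 → fa.mi.ˈmo:.du.fra.ru.mu.pu.no.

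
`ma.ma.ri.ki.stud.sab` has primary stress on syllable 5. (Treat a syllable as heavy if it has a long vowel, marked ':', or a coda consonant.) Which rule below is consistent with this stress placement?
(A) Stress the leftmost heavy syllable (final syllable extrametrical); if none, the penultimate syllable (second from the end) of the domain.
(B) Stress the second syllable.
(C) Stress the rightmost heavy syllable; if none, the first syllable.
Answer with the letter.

Rule A → syllable 5 ✓.
Rule B → syllable 2 (observed: 5).
Rule C → syllable 6 (observed: 5).

A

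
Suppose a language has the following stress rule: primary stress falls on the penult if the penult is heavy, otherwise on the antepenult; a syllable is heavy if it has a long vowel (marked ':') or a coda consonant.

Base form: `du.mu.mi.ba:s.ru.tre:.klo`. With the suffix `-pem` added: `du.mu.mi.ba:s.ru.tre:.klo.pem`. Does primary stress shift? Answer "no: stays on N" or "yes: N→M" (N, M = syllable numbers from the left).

no: stays on 6

Base `du.mu.mi.ba:s.ru.tre:.klo` (7 syllables):
  Weights: 5 ru L, 6 tre: H, 7 klo L.
  The penult (syllable 6, tre:) is heavy, so it takes stress.
  → primary stress on syllable 6.
Suffixed `du.mu.mi.ba:s.ru.tre:.klo.pem` (8 syllables):
  Weights: 6 tre: H, 7 klo L, 8 pem H.
  The penult (syllable 7, klo) is light, so stress falls on the antepenult (syllable 6, tre:).
  → primary stress on syllable 6.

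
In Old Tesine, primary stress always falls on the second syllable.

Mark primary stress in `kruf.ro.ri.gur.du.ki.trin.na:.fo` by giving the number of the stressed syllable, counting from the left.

The word has 9 syllables; the second syllable is syllable 2 (ro).
Primary stress: syllable 2 → kruf.ˈro.ri.gur.du.ki.trin.na:.fo.

2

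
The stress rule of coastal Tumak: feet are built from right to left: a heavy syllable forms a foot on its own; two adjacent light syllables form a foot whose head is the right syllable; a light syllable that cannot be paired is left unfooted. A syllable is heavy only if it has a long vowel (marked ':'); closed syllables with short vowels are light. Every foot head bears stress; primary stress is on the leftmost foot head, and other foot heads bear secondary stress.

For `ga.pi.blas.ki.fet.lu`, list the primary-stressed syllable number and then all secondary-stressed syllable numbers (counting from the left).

primary 2, secondary 4, 6

Weights: 1 ga L, 2 pi L, 3 blas L, 4 ki L, 5 fet L, 6 lu L.
Parse right to left (heavy = foot alone; LL = one foot; stranded L unfooted): (ga.ˈpi) (blas.ˈki) (fet.ˈlu).
Foot heads: 2, 4, 6.
Primary stress on the leftmost head = syllable 2.
Secondary stress on 4, 6: ga.ˈpi.blas.ˌki.fet.ˌlu.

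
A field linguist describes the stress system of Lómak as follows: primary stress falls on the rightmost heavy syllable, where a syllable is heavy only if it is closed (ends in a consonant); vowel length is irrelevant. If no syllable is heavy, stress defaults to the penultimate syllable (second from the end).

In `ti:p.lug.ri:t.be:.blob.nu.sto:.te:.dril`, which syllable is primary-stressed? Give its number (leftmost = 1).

9

Weights: 1 ti:p H, 2 lug H, 3 ri:t H, 4 be: L, 5 blob H, 6 nu L, 7 sto: L, 8 te: L, 9 dril H.
Heavy syllables in the domain: 1, 2, 3, 5, 9. The rightmost is syllable 9 (dril).
Primary stress: syllable 9 → ti:p.lug.ri:t.be:.blob.nu.sto:.te:.ˈdril.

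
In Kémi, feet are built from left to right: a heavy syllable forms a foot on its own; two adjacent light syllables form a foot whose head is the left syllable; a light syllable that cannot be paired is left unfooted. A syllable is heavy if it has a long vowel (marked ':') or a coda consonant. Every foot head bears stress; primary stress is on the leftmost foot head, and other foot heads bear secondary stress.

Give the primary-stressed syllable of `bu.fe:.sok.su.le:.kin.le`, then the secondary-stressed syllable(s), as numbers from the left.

primary 2, secondary 3, 5, 6

Weights: 1 bu L, 2 fe: H, 3 sok H, 4 su L, 5 le: H, 6 kin H, 7 le L.
Parse left to right (heavy = foot alone; LL = one foot; stranded L unfooted): bu (ˈfe:) (ˈsok) su (ˈle:) (ˈkin) le.
Foot heads: 2, 3, 5, 6.
Primary stress on the leftmost head = syllable 2.
Secondary stress on 3, 5, 6: bu.ˈfe:.ˌsok.su.ˌle:.ˌkin.le.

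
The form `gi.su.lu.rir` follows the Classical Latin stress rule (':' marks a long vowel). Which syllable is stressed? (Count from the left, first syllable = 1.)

2

Classical Latin: stress the penult if heavy (long vowel or closed), else the antepenult.
Weights: 2 su L, 3 lu L, 4 rir H.
The penult (syllable 3, lu) is light, so stress falls on the antepenult (syllable 2, su).
Stress on syllable 2: gi.ˈsu.lu.rir.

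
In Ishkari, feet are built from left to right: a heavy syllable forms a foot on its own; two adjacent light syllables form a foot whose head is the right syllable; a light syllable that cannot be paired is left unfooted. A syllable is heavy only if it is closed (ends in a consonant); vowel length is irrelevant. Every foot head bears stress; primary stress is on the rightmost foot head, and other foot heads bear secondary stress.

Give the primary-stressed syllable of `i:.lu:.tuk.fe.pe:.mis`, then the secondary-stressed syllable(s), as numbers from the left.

Weights: 1 i: L, 2 lu: L, 3 tuk H, 4 fe L, 5 pe: L, 6 mis H.
Parse left to right (heavy = foot alone; LL = one foot; stranded L unfooted): (i:.ˈlu:) (ˈtuk) (fe.ˈpe:) (ˈmis).
Foot heads: 2, 3, 5, 6.
Primary stress on the rightmost head = syllable 6.
Secondary stress on 2, 3, 5: i:.ˌlu:.ˌtuk.fe.ˌpe:.ˈmis.

primary 6, secondary 2, 3, 5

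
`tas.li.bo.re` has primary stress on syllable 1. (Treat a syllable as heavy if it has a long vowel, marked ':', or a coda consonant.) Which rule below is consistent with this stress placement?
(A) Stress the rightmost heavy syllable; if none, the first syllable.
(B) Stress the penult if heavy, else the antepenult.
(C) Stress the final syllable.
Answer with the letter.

A

Rule A → syllable 1 ✓.
Rule B → syllable 2 (observed: 1).
Rule C → syllable 4 (observed: 1).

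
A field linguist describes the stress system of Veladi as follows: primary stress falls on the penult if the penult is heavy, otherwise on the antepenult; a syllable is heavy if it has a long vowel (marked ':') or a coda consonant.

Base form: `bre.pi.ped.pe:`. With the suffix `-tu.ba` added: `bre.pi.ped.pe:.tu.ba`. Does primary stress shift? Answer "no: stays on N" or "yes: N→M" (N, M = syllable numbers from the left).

yes: 3→4

Base `bre.pi.ped.pe:` (4 syllables):
  Weights: 2 pi L, 3 ped H, 4 pe: H.
  The penult (syllable 3, ped) is heavy, so it takes stress.
  → primary stress on syllable 3.
Suffixed `bre.pi.ped.pe:.tu.ba` (6 syllables):
  Weights: 4 pe: H, 5 tu L, 6 ba L.
  The penult (syllable 5, tu) is light, so stress falls on the antepenult (syllable 4, pe:).
  → primary stress on syllable 4.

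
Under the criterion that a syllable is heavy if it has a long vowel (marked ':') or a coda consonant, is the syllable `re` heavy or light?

light

`re`: short vowel, open (no coda). Short vowel, open → light.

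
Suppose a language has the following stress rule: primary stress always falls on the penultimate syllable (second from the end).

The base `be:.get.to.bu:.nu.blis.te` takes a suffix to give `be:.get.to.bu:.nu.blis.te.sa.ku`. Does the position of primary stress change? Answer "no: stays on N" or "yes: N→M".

Base `be:.get.to.bu:.nu.blis.te` (7 syllables):
  The word has 7 syllables; the penultimate syllable (second from the end) is syllable 6 (blis).
  → primary stress on syllable 6.
Suffixed `be:.get.to.bu:.nu.blis.te.sa.ku` (9 syllables):
  The word has 9 syllables; the penultimate syllable (second from the end) is syllable 8 (sa).
  → primary stress on syllable 8.

yes: 6→8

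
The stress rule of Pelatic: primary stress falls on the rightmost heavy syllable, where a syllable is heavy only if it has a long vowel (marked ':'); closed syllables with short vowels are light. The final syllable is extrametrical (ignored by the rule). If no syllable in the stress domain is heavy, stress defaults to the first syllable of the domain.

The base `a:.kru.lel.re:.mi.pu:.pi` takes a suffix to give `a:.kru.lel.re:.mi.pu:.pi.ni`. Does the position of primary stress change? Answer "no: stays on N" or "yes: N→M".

Base `a:.kru.lel.re:.mi.pu:.pi` (7 syllables):
  The final syllable (7, pi) is extrametrical; the stress domain is syllables 1–6.
  Weights: 1 a: H, 2 kru L, 3 lel L, 4 re: H, 5 mi L, 6 pu: H.
  Heavy syllables in the domain: 1, 4, 6. The rightmost is syllable 6 (pu:).
  → primary stress on syllable 6.
Suffixed `a:.kru.lel.re:.mi.pu:.pi.ni` (8 syllables):
  The final syllable (8, ni) is extrametrical; the stress domain is syllables 1–7.
  Weights: 1 a: H, 2 kru L, 3 lel L, 4 re: H, 5 mi L, 6 pu: H, 7 pi L.
  Heavy syllables in the domain: 1, 4, 6. The rightmost is syllable 6 (pu:).
  → primary stress on syllable 6.

no: stays on 6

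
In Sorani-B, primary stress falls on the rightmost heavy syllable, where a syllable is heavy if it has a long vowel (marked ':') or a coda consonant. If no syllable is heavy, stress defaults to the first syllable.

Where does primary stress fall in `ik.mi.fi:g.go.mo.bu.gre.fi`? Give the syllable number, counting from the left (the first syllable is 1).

3

Weights: 1 ik H, 2 mi L, 3 fi:g H, 4 go L, 5 mo L, 6 bu L, 7 gre L, 8 fi L.
Heavy syllables in the domain: 1, 3. The rightmost is syllable 3 (fi:g).
Primary stress: syllable 3 → ik.mi.ˈfi:g.go.mo.bu.gre.fi.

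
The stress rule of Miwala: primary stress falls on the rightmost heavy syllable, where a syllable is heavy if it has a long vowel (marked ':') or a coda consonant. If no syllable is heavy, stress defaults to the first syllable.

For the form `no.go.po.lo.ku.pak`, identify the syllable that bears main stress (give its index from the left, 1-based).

6

Weights: 1 no L, 2 go L, 3 po L, 4 lo L, 5 ku L, 6 pak H.
Heavy syllables in the domain: 6. The rightmost is syllable 6 (pak).
Primary stress: syllable 6 → no.go.po.lo.ku.ˈpak.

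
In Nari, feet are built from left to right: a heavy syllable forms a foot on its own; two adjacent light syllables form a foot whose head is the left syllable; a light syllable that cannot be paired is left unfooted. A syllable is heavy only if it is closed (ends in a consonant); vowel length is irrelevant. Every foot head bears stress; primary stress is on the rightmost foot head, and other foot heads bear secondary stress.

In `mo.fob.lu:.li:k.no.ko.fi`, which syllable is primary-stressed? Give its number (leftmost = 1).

5

Weights: 1 mo L, 2 fob H, 3 lu: L, 4 li:k H, 5 no L, 6 ko L, 7 fi L.
Parse left to right (heavy = foot alone; LL = one foot; stranded L unfooted): mo (ˈfob) lu: (ˈli:k) (ˈno.ko) fi.
Foot heads: 2, 4, 5.
Primary stress on the rightmost head = syllable 5.
Primary stress: syllable 5 → mo.fob.lu:.li:k.ˈno.ko.fi.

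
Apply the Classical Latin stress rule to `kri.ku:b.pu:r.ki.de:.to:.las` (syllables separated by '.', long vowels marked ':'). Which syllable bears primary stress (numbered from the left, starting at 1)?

Classical Latin: stress the penult if heavy (long vowel or closed), else the antepenult.
Weights: 5 de: H, 6 to: H, 7 las H.
The penult (syllable 6, to:) is heavy, so it takes stress.
Stress on syllable 6: kri.ku:b.pu:r.ki.de:.ˈto:.las.

6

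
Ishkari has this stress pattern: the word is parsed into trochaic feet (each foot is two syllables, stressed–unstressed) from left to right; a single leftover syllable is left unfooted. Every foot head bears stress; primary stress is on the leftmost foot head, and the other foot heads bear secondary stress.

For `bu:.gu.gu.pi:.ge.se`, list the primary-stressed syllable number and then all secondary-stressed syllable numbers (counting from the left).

Parse left to right into trochaic (ˈσσ) feet: (ˈbu:.gu) (ˈgu.pi:) (ˈge.se).
Foot heads (stressed positions): 1, 3, 5.
End Rule Leftmost: primary stress on the leftmost head = syllable 1.
Secondary stress on 3, 5: ˈbu:.gu.ˌgu.pi:.ˌge.se.

primary 1, secondary 3, 5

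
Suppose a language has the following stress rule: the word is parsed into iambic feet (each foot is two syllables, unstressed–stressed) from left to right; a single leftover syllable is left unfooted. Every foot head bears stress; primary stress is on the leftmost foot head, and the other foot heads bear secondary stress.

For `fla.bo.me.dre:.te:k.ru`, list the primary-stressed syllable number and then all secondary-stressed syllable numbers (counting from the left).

primary 2, secondary 4, 6

Parse left to right into iambic (σˈσ) feet: (fla.ˈbo) (me.ˈdre:) (te:k.ˈru).
Foot heads (stressed positions): 2, 4, 6.
End Rule Leftmost: primary stress on the leftmost head = syllable 2.
Secondary stress on 4, 6: fla.ˈbo.me.ˌdre:.te:k.ˌru.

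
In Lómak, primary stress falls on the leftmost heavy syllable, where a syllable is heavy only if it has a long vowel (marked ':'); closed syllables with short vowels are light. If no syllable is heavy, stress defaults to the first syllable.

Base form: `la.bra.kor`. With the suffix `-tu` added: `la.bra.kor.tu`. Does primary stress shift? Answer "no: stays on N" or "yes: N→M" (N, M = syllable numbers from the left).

Base `la.bra.kor` (3 syllables):
  Weights: 1 la L, 2 bra L, 3 kor L.
  No heavy syllable in the domain; default to the first syllable = syllable 1.
  → primary stress on syllable 1.
Suffixed `la.bra.kor.tu` (4 syllables):
  Weights: 1 la L, 2 bra L, 3 kor L, 4 tu L.
  No heavy syllable in the domain; default to the first syllable = syllable 1.
  → primary stress on syllable 1.

no: stays on 1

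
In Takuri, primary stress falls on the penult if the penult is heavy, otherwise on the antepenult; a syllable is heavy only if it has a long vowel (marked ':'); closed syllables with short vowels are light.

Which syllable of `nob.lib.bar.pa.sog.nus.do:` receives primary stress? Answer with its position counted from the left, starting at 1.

Weights: 5 sog L, 6 nus L, 7 do: H.
The penult (syllable 6, nus) is light, so stress falls on the antepenult (syllable 5, sog).
Primary stress: syllable 5 → nob.lib.bar.pa.ˈsog.nus.do:.

5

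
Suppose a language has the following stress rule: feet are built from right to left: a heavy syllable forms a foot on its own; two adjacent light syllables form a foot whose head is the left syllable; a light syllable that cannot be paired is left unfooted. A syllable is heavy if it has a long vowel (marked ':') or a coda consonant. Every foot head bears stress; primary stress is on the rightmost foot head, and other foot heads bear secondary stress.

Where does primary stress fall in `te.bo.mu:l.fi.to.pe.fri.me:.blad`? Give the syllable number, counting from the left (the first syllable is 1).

Weights: 1 te L, 2 bo L, 3 mu:l H, 4 fi L, 5 to L, 6 pe L, 7 fri L, 8 me: H, 9 blad H.
Parse right to left (heavy = foot alone; LL = one foot; stranded L unfooted): (ˈte.bo) (ˈmu:l) (ˈfi.to) (ˈpe.fri) (ˈme:) (ˈblad).
Foot heads: 1, 3, 4, 6, 8, 9.
Primary stress on the rightmost head = syllable 9.
Primary stress: syllable 9 → te.bo.mu:l.fi.to.pe.fri.me:.ˈblad.

9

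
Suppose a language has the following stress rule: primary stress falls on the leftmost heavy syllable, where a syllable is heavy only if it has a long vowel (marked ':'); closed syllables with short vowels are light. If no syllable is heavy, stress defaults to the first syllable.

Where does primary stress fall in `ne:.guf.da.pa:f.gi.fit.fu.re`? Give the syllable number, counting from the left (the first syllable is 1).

1

Weights: 1 ne: H, 2 guf L, 3 da L, 4 pa:f H, 5 gi L, 6 fit L, 7 fu L, 8 re L.
Heavy syllables in the domain: 1, 4. The leftmost is syllable 1 (ne:).
Primary stress: syllable 1 → ˈne:.guf.da.pa:f.gi.fit.fu.re.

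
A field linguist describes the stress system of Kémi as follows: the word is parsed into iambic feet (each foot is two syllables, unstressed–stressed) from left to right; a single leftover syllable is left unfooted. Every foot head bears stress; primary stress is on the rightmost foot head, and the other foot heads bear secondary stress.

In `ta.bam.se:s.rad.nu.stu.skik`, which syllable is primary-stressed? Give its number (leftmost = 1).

Parse left to right into iambic (σˈσ) feet: (ta.ˈbam) (se:s.ˈrad) (nu.ˈstu) skik. Syllable 7 is left unfooted.
Foot heads (stressed positions): 2, 4, 6.
End Rule Rightmost: primary stress on the rightmost head = syllable 6.
Primary stress: syllable 6 → ta.bam.se:s.rad.nu.ˈstu.skik.

6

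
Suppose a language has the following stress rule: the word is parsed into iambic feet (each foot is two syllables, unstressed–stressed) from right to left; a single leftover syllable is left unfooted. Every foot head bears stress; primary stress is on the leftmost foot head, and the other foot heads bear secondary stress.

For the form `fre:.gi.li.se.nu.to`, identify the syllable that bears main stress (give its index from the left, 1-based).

Parse right to left into iambic (σˈσ) feet: (fre:.ˈgi) (li.ˈse) (nu.ˈto).
Foot heads (stressed positions): 2, 4, 6.
End Rule Leftmost: primary stress on the leftmost head = syllable 2.
Primary stress: syllable 2 → fre:.ˈgi.li.se.nu.to.

2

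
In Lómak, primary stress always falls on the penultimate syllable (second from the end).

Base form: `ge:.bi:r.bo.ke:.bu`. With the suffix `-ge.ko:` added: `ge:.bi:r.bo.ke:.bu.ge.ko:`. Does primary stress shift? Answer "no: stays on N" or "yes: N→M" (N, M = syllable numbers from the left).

yes: 4→6

Base `ge:.bi:r.bo.ke:.bu` (5 syllables):
  The word has 5 syllables; the penultimate syllable (second from the end) is syllable 4 (ke:).
  → primary stress on syllable 4.
Suffixed `ge:.bi:r.bo.ke:.bu.ge.ko:` (7 syllables):
  The word has 7 syllables; the penultimate syllable (second from the end) is syllable 6 (ge).
  → primary stress on syllable 6.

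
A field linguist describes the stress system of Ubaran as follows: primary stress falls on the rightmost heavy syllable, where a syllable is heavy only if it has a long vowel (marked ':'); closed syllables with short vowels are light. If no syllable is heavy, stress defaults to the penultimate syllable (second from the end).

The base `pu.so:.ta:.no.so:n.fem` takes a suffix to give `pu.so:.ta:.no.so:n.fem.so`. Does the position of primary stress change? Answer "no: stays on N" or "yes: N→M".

Base `pu.so:.ta:.no.so:n.fem` (6 syllables):
  Weights: 1 pu L, 2 so: H, 3 ta: H, 4 no L, 5 so:n H, 6 fem L.
  Heavy syllables in the domain: 2, 3, 5. The rightmost is syllable 5 (so:n).
  → primary stress on syllable 5.
Suffixed `pu.so:.ta:.no.so:n.fem.so` (7 syllables):
  Weights: 1 pu L, 2 so: H, 3 ta: H, 4 no L, 5 so:n H, 6 fem L, 7 so L.
  Heavy syllables in the domain: 2, 3, 5. The rightmost is syllable 5 (so:n).
  → primary stress on syllable 5.

no: stays on 5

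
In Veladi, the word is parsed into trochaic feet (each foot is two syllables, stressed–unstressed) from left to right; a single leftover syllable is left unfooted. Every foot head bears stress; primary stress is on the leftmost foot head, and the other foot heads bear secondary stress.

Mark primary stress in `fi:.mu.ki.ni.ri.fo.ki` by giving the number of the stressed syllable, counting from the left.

Parse left to right into trochaic (ˈσσ) feet: (ˈfi:.mu) (ˈki.ni) (ˈri.fo) ki. Syllable 7 is left unfooted.
Foot heads (stressed positions): 1, 3, 5.
End Rule Leftmost: primary stress on the leftmost head = syllable 1.
Primary stress: syllable 1 → ˈfi:.mu.ki.ni.ri.fo.ki.

1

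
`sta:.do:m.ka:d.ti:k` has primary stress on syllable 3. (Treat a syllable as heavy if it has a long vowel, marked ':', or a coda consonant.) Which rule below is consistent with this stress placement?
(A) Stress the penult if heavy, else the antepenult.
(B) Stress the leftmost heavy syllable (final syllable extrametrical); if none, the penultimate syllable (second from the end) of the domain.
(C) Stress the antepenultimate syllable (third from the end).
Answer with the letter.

Rule A → syllable 3 ✓.
Rule B → syllable 1 (observed: 3).
Rule C → syllable 2 (observed: 3).

A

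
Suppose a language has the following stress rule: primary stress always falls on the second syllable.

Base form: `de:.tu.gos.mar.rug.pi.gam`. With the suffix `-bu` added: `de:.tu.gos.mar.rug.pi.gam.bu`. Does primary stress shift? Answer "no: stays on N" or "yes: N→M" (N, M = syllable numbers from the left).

Base `de:.tu.gos.mar.rug.pi.gam` (7 syllables):
  The word has 7 syllables; the second syllable is syllable 2 (tu).
  → primary stress on syllable 2.
Suffixed `de:.tu.gos.mar.rug.pi.gam.bu` (8 syllables):
  The word has 8 syllables; the second syllable is syllable 2 (tu).
  → primary stress on syllable 2.

no: stays on 2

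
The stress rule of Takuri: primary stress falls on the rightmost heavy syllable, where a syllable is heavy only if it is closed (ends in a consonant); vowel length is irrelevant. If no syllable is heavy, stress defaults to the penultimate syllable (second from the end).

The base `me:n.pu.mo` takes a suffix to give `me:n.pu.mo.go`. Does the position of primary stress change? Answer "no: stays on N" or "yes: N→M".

no: stays on 1

Base `me:n.pu.mo` (3 syllables):
  Weights: 1 me:n H, 2 pu L, 3 mo L.
  Heavy syllables in the domain: 1. The rightmost is syllable 1 (me:n).
  → primary stress on syllable 1.
Suffixed `me:n.pu.mo.go` (4 syllables):
  Weights: 1 me:n H, 2 pu L, 3 mo L, 4 go L.
  Heavy syllables in the domain: 1. The rightmost is syllable 1 (me:n).
  → primary stress on syllable 1.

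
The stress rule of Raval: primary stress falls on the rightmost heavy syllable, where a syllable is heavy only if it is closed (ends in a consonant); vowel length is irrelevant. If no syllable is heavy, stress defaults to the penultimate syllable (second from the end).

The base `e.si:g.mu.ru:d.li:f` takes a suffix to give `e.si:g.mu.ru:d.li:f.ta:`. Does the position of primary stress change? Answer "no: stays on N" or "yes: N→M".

no: stays on 5

Base `e.si:g.mu.ru:d.li:f` (5 syllables):
  Weights: 1 e L, 2 si:g H, 3 mu L, 4 ru:d H, 5 li:f H.
  Heavy syllables in the domain: 2, 4, 5. The rightmost is syllable 5 (li:f).
  → primary stress on syllable 5.
Suffixed `e.si:g.mu.ru:d.li:f.ta:` (6 syllables):
  Weights: 1 e L, 2 si:g H, 3 mu L, 4 ru:d H, 5 li:f H, 6 ta: L.
  Heavy syllables in the domain: 2, 4, 5. The rightmost is syllable 5 (li:f).
  → primary stress on syllable 5.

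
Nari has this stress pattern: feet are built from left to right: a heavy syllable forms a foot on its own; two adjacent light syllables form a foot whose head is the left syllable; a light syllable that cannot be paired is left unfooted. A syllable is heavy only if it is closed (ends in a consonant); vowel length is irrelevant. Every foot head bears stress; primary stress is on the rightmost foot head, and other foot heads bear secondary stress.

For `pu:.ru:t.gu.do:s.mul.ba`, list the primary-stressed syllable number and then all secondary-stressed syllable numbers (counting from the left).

primary 5, secondary 2, 4

Weights: 1 pu: L, 2 ru:t H, 3 gu L, 4 do:s H, 5 mul H, 6 ba L.
Parse left to right (heavy = foot alone; LL = one foot; stranded L unfooted): pu: (ˈru:t) gu (ˈdo:s) (ˈmul) ba.
Foot heads: 2, 4, 5.
Primary stress on the rightmost head = syllable 5.
Secondary stress on 2, 4: pu:.ˌru:t.gu.ˌdo:s.ˈmul.ba.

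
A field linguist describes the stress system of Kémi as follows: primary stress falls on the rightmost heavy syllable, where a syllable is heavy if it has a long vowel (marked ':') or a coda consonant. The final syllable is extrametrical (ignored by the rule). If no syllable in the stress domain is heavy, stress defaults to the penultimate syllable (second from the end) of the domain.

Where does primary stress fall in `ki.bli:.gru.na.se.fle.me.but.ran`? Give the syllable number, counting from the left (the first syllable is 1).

The final syllable (9, ran) is extrametrical; the stress domain is syllables 1–8.
Weights: 1 ki L, 2 bli: H, 3 gru L, 4 na L, 5 se L, 6 fle L, 7 me L, 8 but H.
Heavy syllables in the domain: 2, 8. The rightmost is syllable 8 (but).
Primary stress: syllable 8 → ki.bli:.gru.na.se.fle.me.ˈbut.ran.

8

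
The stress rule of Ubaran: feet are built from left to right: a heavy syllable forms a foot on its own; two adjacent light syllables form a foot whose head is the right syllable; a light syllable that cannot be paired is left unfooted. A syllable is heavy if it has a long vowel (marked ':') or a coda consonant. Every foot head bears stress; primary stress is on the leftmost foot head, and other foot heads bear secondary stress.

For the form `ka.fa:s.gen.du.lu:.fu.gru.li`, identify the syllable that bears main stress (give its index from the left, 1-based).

2

Weights: 1 ka L, 2 fa:s H, 3 gen H, 4 du L, 5 lu: H, 6 fu L, 7 gru L, 8 li L.
Parse left to right (heavy = foot alone; LL = one foot; stranded L unfooted): ka (ˈfa:s) (ˈgen) du (ˈlu:) (fu.ˈgru) li.
Foot heads: 2, 3, 5, 7.
Primary stress on the leftmost head = syllable 2.
Primary stress: syllable 2 → ka.ˈfa:s.gen.du.lu:.fu.gru.li.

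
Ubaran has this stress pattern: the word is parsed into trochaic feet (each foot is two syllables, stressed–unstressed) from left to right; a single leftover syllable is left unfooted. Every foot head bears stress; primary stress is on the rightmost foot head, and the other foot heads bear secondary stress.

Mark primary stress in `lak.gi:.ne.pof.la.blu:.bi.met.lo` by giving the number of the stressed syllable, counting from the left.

Parse left to right into trochaic (ˈσσ) feet: (ˈlak.gi:) (ˈne.pof) (ˈla.blu:) (ˈbi.met) lo. Syllable 9 is left unfooted.
Foot heads (stressed positions): 1, 3, 5, 7.
End Rule Rightmost: primary stress on the rightmost head = syllable 7.
Primary stress: syllable 7 → lak.gi:.ne.pof.la.blu:.ˈbi.met.lo.

7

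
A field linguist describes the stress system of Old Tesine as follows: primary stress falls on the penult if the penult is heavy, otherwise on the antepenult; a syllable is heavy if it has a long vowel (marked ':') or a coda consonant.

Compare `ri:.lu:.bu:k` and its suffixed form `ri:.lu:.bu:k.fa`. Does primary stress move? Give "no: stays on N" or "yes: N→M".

Base `ri:.lu:.bu:k` (3 syllables):
  Weights: 1 ri: H, 2 lu: H, 3 bu:k H.
  The penult (syllable 2, lu:) is heavy, so it takes stress.
  → primary stress on syllable 2.
Suffixed `ri:.lu:.bu:k.fa` (4 syllables):
  Weights: 2 lu: H, 3 bu:k H, 4 fa L.
  The penult (syllable 3, bu:k) is heavy, so it takes stress.
  → primary stress on syllable 3.

yes: 2→3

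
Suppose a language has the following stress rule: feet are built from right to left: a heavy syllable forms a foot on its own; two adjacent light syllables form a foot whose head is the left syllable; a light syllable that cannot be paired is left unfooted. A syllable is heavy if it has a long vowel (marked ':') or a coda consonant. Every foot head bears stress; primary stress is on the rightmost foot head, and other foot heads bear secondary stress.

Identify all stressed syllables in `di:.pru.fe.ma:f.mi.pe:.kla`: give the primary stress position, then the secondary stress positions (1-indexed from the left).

Weights: 1 di: H, 2 pru L, 3 fe L, 4 ma:f H, 5 mi L, 6 pe: H, 7 kla L.
Parse right to left (heavy = foot alone; LL = one foot; stranded L unfooted): (ˈdi:) (ˈpru.fe) (ˈma:f) mi (ˈpe:) kla.
Foot heads: 1, 2, 4, 6.
Primary stress on the rightmost head = syllable 6.
Secondary stress on 1, 2, 4: ˌdi:.ˌpru.fe.ˌma:f.mi.ˈpe:.kla.

primary 6, secondary 1, 2, 4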